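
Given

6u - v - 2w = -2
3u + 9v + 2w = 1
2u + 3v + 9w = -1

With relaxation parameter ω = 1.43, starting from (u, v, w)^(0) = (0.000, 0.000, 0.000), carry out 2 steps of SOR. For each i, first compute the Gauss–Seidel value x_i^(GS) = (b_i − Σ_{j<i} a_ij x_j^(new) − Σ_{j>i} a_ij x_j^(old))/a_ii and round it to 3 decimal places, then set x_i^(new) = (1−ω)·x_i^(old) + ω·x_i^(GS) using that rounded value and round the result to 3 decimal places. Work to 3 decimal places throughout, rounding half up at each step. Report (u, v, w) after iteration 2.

(-0.272, 0.183, -0.078)

Iteration 1:
  u: GS value = (-2 - (-1)·0.000 - (-2)·0.000) / (6) = -0.333;  u ← (1−ω)·0.000 + ω·-0.333 = -0.476
  v: GS value = (1 - (3)·-0.476 - (2)·0.000) / (9) = 0.270;  v ← (1−ω)·0.000 + ω·0.270 = 0.386
  w: GS value = (-1 - (2)·-0.476 - (3)·0.386) / (9) = -0.134;  w ← (1−ω)·0.000 + ω·-0.134 = -0.192
Iteration 2:
  u: GS value = (-2 - (-1)·0.386 - (-2)·-0.192) / (6) = -0.333;  u ← (1−ω)·-0.476 + ω·-0.333 = -0.272
  v: GS value = (1 - (3)·-0.272 - (2)·-0.192) / (9) = 0.244;  v ← (1−ω)·0.386 + ω·0.244 = 0.183
  w: GS value = (-1 - (2)·-0.272 - (3)·0.183) / (9) = -0.112;  w ← (1−ω)·-0.192 + ω·-0.112 = -0.078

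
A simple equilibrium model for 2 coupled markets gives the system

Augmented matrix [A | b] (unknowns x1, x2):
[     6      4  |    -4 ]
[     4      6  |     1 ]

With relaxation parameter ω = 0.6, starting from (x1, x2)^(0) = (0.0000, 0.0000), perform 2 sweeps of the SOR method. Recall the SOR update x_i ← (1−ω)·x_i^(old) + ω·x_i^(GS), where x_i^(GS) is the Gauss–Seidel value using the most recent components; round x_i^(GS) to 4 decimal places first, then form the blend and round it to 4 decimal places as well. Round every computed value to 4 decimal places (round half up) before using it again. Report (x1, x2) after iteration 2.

(-0.6640, 0.4696)

Iteration 1:
  x1: GS value = (-4 - (4)·0.0000) / (6) = -0.6667;  x1 ← (1−ω)·0.0000 + ω·-0.6667 = -0.4000
  x2: GS value = (1 - (4)·-0.4000) / (6) = 0.4333;  x2 ← (1−ω)·0.0000 + ω·0.4333 = 0.2600
Iteration 2:
  x1: GS value = (-4 - (4)·0.2600) / (6) = -0.8400;  x1 ← (1−ω)·-0.4000 + ω·-0.8400 = -0.6640
  x2: GS value = (1 - (4)·-0.6640) / (6) = 0.6093;  x2 ← (1−ω)·0.2600 + ω·0.6093 = 0.4696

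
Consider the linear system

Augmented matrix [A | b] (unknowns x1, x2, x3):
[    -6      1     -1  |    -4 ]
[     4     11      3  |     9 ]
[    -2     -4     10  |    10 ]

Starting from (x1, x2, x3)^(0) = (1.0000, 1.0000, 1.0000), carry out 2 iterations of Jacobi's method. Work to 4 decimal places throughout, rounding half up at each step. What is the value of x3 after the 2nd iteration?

Iteration 1:
  x1 = (-4 - (1)·1.0000 - (-1)·1.0000) / (-6) = 0.6667
  x2 = (9 - (4)·1.0000 - (3)·1.0000) / (11) = 0.1818
  x3 = (10 - (-2)·1.0000 - (-4)·1.0000) / (10) = 1.6000
Iteration 2:
  x1 = (-4 - (1)·0.1818 - (-1)·1.6000) / (-6) = 0.4303
  x2 = (9 - (4)·0.6667 - (3)·1.6000) / (11) = 0.1394
  x3 = (10 - (-2)·0.6667 - (-4)·0.1818) / (10) = 1.2061

1.2061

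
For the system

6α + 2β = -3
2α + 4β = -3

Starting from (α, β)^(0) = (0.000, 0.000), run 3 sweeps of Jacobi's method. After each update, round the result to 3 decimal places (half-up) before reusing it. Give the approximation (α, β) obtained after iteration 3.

(-0.333, -0.625)

Iteration 1:
  α = (-3 - (2)·0.000) / (6) = -0.500
  β = (-3 - (2)·0.000) / (4) = -0.750
Iteration 2:
  α = (-3 - (2)·-0.750) / (6) = -0.250
  β = (-3 - (2)·-0.500) / (4) = -0.500
Iteration 3:
  α = (-3 - (2)·-0.500) / (6) = -0.333
  β = (-3 - (2)·-0.250) / (4) = -0.625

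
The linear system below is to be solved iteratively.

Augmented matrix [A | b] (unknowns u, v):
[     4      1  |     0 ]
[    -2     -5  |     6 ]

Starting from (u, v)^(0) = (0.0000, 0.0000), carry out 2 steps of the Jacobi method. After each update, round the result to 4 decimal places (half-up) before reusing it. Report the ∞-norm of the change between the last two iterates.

0.3000

Iteration 1:
  u = (0 - (1)·0.0000) / (4) = 0.0000
  v = (6 - (-2)·0.0000) / (-5) = -1.2000
Iteration 2:
  u = (0 - (1)·-1.2000) / (4) = 0.3000
  v = (6 - (-2)·0.0000) / (-5) = -1.2000
Change: (0.3000, 0.0000) → max |·| = 0.3000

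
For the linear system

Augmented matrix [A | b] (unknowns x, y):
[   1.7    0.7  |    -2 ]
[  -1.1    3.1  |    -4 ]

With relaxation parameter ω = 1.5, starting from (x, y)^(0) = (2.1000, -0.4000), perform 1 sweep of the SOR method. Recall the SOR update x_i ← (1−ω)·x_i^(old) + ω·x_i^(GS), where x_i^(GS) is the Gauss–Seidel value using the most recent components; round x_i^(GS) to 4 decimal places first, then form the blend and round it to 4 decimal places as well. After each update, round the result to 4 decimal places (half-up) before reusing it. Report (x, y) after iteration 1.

Iteration 1:
  x: GS value = (-2 - (0.7)·-0.4000) / (1.7) = -1.0118;  x ← (1−ω)·2.1000 + ω·-1.0118 = -2.5677
  y: GS value = (-4 - (-1.1)·-2.5677) / (3.1) = -2.2014;  y ← (1−ω)·-0.4000 + ω·-2.2014 = -3.1021

(-2.5677, -3.1021)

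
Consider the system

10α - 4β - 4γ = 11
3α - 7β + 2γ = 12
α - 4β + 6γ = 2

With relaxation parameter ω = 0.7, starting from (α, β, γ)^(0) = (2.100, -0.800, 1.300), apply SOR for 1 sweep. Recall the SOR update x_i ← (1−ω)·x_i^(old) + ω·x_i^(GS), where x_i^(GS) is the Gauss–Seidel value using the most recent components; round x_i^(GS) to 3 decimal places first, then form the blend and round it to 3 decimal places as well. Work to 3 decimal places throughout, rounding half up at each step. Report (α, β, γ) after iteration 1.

Iteration 1:
  α: GS value = (11 - (-4)·-0.800 - (-4)·1.300) / (10) = 1.300;  α ← (1−ω)·2.100 + ω·1.300 = 1.540
  β: GS value = (12 - (3)·1.540 - (2)·1.300) / (-7) = -0.683;  β ← (1−ω)·-0.800 + ω·-0.683 = -0.718
  γ: GS value = (2 - (1)·1.540 - (-4)·-0.718) / (6) = -0.402;  γ ← (1−ω)·1.300 + ω·-0.402 = 0.109

(1.540, -0.718, 0.109)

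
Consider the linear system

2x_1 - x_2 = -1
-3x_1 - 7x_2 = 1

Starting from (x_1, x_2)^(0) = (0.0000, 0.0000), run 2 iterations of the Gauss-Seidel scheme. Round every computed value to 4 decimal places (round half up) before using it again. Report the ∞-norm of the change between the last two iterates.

Iteration 1:
  x_1 = (-1 - (-1)·0.0000) / (2) = -0.5000
  x_2 = (1 - (-3)·-0.5000) / (-7) = 0.0714
Iteration 2:
  x_1 = (-1 - (-1)·0.0714) / (2) = -0.4643
  x_2 = (1 - (-3)·-0.4643) / (-7) = 0.0561
Change: (0.0357, -0.0153) → max |·| = 0.0357

0.0357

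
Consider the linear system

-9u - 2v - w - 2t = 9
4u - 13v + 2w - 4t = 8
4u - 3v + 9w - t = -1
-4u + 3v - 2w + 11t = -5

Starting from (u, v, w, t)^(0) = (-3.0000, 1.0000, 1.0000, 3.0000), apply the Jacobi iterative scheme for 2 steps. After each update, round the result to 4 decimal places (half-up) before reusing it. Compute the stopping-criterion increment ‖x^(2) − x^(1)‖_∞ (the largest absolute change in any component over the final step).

Iteration 1:
  u = (9 - (-2)·1.0000 - (-1)·1.0000 - (-2)·3.0000) / (-9) = -2.0000
  v = (8 - (4)·-3.0000 - (2)·1.0000 - (-4)·3.0000) / (-13) = -2.3077
  w = (-1 - (4)·-3.0000 - (-3)·1.0000 - (-1)·3.0000) / (9) = 1.8889
  t = (-5 - (-4)·-3.0000 - (3)·1.0000 - (-2)·1.0000) / (11) = -1.6364
Iteration 2:
  u = (9 - (-2)·-2.3077 - (-1)·1.8889 - (-2)·-1.6364) / (-9) = -0.3334
  v = (8 - (4)·-2.0000 - (2)·1.8889 - (-4)·-1.6364) / (-13) = -0.4367
  w = (-1 - (4)·-2.0000 - (-3)·-2.3077 - (-1)·-1.6364) / (9) = -0.1733
  t = (-5 - (-4)·-2.0000 - (3)·-2.3077 - (-2)·1.8889) / (11) = -0.2090
Change: (1.6666, 1.8710, -2.0622, 1.4274) → max |·| = 2.0622

2.0622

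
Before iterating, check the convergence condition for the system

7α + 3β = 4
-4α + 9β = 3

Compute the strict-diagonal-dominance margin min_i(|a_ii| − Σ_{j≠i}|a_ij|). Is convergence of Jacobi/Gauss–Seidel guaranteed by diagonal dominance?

row 1: |7| − (3) = 4
row 2: |9| − (4) = 5
minimum over rows = 4 → strictly diagonally dominant (convergence guaranteed)

4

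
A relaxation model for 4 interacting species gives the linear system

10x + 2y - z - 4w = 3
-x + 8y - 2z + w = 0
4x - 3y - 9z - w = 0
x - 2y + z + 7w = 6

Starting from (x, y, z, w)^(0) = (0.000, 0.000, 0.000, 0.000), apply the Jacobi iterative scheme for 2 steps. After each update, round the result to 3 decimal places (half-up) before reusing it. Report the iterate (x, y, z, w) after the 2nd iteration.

(0.643, -0.070, 0.038, 0.814)

Iteration 1:
  x = (3 - (2)·0.000 - (-1)·0.000 - (-4)·0.000) / (10) = 0.300
  y = (0 - (-1)·0.000 - (-2)·0.000 - (1)·0.000) / (8) = 0.000
  z = (0 - (4)·0.000 - (-3)·0.000 - (-1)·0.000) / (-9) = 0.000
  w = (6 - (1)·0.000 - (-2)·0.000 - (1)·0.000) / (7) = 0.857
Iteration 2:
  x = (3 - (2)·0.000 - (-1)·0.000 - (-4)·0.857) / (10) = 0.643
  y = (0 - (-1)·0.300 - (-2)·0.000 - (1)·0.857) / (8) = -0.070
  z = (0 - (4)·0.300 - (-3)·0.000 - (-1)·0.857) / (-9) = 0.038
  w = (6 - (1)·0.300 - (-2)·0.000 - (1)·0.000) / (7) = 0.814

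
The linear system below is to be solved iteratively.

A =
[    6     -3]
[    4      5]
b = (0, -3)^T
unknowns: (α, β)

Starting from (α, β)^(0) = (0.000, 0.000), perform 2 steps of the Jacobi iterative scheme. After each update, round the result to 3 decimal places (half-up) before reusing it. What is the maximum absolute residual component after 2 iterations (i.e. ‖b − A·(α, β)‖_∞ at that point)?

Iteration 1:
  α = (0 - (-3)·0.000) / (6) = 0.000
  β = (-3 - (4)·0.000) / (5) = -0.600
Iteration 2:
  α = (0 - (-3)·-0.600) / (6) = -0.300
  β = (-3 - (4)·0.000) / (5) = -0.600
Residual b − A·x = (0.000, 1.200); ∞-norm = 1.200

1.200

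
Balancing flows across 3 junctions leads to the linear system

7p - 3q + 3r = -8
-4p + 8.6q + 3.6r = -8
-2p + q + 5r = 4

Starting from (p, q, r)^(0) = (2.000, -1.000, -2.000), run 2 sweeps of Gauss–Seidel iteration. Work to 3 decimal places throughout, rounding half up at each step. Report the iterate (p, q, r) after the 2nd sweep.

Iteration 1:
  p = (-8 - (-3)·-1.000 - (3)·-2.000) / (7) = -0.714
  q = (-8 - (-4)·-0.714 - (3.6)·-2.000) / (8.6) = -0.425
  r = (4 - (-2)·-0.714 - (1)·-0.425) / (5) = 0.599
Iteration 2:
  p = (-8 - (-3)·-0.425 - (3)·0.599) / (7) = -1.582
  q = (-8 - (-4)·-1.582 - (3.6)·0.599) / (8.6) = -1.917
  r = (4 - (-2)·-1.582 - (1)·-1.917) / (5) = 0.551

(-1.582, -1.917, 0.551)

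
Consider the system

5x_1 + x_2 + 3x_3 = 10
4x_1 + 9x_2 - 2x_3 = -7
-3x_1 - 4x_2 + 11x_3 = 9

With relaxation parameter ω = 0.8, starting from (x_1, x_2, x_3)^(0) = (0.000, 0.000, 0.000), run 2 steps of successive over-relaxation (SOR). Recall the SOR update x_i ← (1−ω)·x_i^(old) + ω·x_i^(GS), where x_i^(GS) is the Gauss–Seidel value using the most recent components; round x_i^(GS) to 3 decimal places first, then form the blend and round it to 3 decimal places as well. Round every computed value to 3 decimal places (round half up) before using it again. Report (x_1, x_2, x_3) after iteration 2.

Iteration 1:
  x_1: GS value = (10 - (1)·0.000 - (3)·0.000) / (5) = 2.000;  x_1 ← (1−ω)·0.000 + ω·2.000 = 1.600
  x_2: GS value = (-7 - (4)·1.600 - (-2)·0.000) / (9) = -1.489;  x_2 ← (1−ω)·0.000 + ω·-1.489 = -1.191
  x_3: GS value = (9 - (-3)·1.600 - (-4)·-1.191) / (11) = 0.821;  x_3 ← (1−ω)·0.000 + ω·0.821 = 0.657
Iteration 2:
  x_1: GS value = (10 - (1)·-1.191 - (3)·0.657) / (5) = 1.844;  x_1 ← (1−ω)·1.600 + ω·1.844 = 1.795
  x_2: GS value = (-7 - (4)·1.795 - (-2)·0.657) / (9) = -1.430;  x_2 ← (1−ω)·-1.191 + ω·-1.430 = -1.382
  x_3: GS value = (9 - (-3)·1.795 - (-4)·-1.382) / (11) = 0.805;  x_3 ← (1−ω)·0.657 + ω·0.805 = 0.775

(1.795, -1.382, 0.775)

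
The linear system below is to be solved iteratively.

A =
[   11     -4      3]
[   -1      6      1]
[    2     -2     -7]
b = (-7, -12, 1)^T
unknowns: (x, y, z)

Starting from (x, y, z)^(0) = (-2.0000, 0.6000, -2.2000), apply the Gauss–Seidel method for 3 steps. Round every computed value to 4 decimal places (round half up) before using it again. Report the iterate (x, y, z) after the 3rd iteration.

(-1.5018, -2.2723, 0.0773)

Iteration 1:
  x = (-7 - (-4)·0.6000 - (3)·-2.2000) / (11) = 0.1818
  y = (-12 - (-1)·0.1818 - (1)·-2.2000) / (6) = -1.6030
  z = (1 - (2)·0.1818 - (-2)·-1.6030) / (-7) = 0.3671
Iteration 2:
  x = (-7 - (-4)·-1.6030 - (3)·0.3671) / (11) = -1.3194
  y = (-12 - (-1)·-1.3194 - (1)·0.3671) / (6) = -2.2811
  z = (1 - (2)·-1.3194 - (-2)·-2.2811) / (-7) = 0.1319
Iteration 3:
  x = (-7 - (-4)·-2.2811 - (3)·0.1319) / (11) = -1.5018
  y = (-12 - (-1)·-1.5018 - (1)·0.1319) / (6) = -2.2723
  z = (1 - (2)·-1.5018 - (-2)·-2.2723) / (-7) = 0.0773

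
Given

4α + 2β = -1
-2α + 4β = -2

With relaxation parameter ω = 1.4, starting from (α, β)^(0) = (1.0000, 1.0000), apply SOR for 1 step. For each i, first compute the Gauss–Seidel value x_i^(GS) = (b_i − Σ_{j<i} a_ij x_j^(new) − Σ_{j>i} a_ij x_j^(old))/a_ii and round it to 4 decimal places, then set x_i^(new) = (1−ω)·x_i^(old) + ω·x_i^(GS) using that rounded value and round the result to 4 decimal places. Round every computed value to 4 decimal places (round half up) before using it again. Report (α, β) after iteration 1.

Iteration 1:
  α: GS value = (-1 - (2)·1.0000) / (4) = -0.7500;  α ← (1−ω)·1.0000 + ω·-0.7500 = -1.4500
  β: GS value = (-2 - (-2)·-1.4500) / (4) = -1.2250;  β ← (1−ω)·1.0000 + ω·-1.2250 = -2.1150

(-1.4500, -2.1150)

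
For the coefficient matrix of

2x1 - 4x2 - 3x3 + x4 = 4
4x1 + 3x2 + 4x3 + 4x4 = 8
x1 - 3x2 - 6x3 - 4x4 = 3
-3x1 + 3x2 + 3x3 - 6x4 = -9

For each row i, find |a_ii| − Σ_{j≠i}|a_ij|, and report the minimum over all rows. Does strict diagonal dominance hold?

-9

row 1: |2| − (4+3+1) = -6
row 2: |3| − (4+4+4) = -9
row 3: |-6| − (1+3+4) = -2
row 4: |-6| − (3+3+3) = -3
minimum over rows = -9 → not strictly diagonally dominant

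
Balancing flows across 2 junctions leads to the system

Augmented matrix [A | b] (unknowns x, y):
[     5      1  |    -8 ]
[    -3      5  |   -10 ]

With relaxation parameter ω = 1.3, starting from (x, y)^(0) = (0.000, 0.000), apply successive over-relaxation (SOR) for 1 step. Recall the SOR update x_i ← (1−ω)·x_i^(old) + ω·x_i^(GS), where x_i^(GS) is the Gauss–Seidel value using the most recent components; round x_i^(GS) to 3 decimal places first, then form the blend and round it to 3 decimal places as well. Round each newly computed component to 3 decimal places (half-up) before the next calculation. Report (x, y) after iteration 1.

(-2.080, -4.222)

Iteration 1:
  x: GS value = (-8 - (1)·0.000) / (5) = -1.600;  x ← (1−ω)·0.000 + ω·-1.600 = -2.080
  y: GS value = (-10 - (-3)·-2.080) / (5) = -3.248;  y ← (1−ω)·0.000 + ω·-3.248 = -4.222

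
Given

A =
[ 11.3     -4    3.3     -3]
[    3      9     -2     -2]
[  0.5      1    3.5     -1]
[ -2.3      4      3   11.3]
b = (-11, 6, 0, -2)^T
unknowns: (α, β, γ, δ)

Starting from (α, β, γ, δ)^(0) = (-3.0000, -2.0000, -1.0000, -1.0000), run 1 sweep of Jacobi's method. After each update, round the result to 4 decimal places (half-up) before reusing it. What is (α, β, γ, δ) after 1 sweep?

(-1.6549, 1.2222, 0.7143, 0.1858)

Iteration 1:
  α = (-11 - (-4)·-2.0000 - (3.3)·-1.0000 - (-3)·-1.0000) / (11.3) = -1.6549
  β = (6 - (3)·-3.0000 - (-2)·-1.0000 - (-2)·-1.0000) / (9) = 1.2222
  γ = (0 - (0.5)·-3.0000 - (1)·-2.0000 - (-1)·-1.0000) / (3.5) = 0.7143
  δ = (-2 - (-2.3)·-3.0000 - (4)·-2.0000 - (3)·-1.0000) / (11.3) = 0.1858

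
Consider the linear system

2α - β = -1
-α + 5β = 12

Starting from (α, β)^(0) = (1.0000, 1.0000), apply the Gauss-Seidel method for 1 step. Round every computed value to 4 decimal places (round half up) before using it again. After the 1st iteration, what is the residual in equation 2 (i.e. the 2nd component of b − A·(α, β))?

Iteration 1:
  α = (-1 - (-1)·1.0000) / (2) = 0.0000
  β = (12 - (-1)·0.0000) / (5) = 2.4000
Residual b − A·x = (1.4000, 0.0000)

0.0000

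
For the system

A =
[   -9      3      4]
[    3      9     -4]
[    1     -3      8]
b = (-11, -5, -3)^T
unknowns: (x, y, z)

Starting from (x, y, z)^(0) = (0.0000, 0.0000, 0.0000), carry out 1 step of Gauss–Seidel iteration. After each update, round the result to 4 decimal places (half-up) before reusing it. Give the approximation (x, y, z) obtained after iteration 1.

Iteration 1:
  x = (-11 - (3)·0.0000 - (4)·0.0000) / (-9) = 1.2222
  y = (-5 - (3)·1.2222 - (-4)·0.0000) / (9) = -0.9630
  z = (-3 - (1)·1.2222 - (-3)·-0.9630) / (8) = -0.8889

(1.2222, -0.9630, -0.8889)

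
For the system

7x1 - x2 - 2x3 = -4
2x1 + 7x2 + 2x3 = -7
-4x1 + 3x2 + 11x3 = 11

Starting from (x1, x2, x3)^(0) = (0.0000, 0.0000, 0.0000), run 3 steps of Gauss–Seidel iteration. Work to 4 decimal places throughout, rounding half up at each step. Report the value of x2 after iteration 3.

Iteration 1:
  x1 = (-4 - (-1)·0.0000 - (-2)·0.0000) / (7) = -0.5714
  x2 = (-7 - (2)·-0.5714 - (2)·0.0000) / (7) = -0.8367
  x3 = (11 - (-4)·-0.5714 - (3)·-0.8367) / (11) = 1.0204
Iteration 2:
  x1 = (-4 - (-1)·-0.8367 - (-2)·1.0204) / (7) = -0.3994
  x2 = (-7 - (2)·-0.3994 - (2)·1.0204) / (7) = -1.1774
  x3 = (11 - (-4)·-0.3994 - (3)·-1.1774) / (11) = 1.1759
Iteration 3:
  x1 = (-4 - (-1)·-1.1774 - (-2)·1.1759) / (7) = -0.4037
  x2 = (-7 - (2)·-0.4037 - (2)·1.1759) / (7) = -1.2206
  x3 = (11 - (-4)·-0.4037 - (3)·-1.2206) / (11) = 1.1861

-1.2206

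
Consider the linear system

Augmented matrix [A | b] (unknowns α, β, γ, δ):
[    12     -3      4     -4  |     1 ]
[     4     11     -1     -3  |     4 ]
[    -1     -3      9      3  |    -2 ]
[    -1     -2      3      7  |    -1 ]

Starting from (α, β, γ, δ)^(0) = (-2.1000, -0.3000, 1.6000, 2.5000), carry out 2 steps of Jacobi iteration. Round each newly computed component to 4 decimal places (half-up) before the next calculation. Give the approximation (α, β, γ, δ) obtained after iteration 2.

(0.6302, -0.2059, 0.8683, 1.0549)

Iteration 1:
  α = (1 - (-3)·-0.3000 - (4)·1.6000 - (-4)·2.5000) / (12) = 0.3083
  β = (4 - (4)·-2.1000 - (-1)·1.6000 - (-3)·2.5000) / (11) = 1.9545
  γ = (-2 - (-1)·-2.1000 - (-3)·-0.3000 - (3)·2.5000) / (9) = -1.3889
  δ = (-1 - (-1)·-2.1000 - (-2)·-0.3000 - (3)·1.6000) / (7) = -1.2143
Iteration 2:
  α = (1 - (-3)·1.9545 - (4)·-1.3889 - (-4)·-1.2143) / (12) = 0.6302
  β = (4 - (4)·0.3083 - (-1)·-1.3889 - (-3)·-1.2143) / (11) = -0.2059
  γ = (-2 - (-1)·0.3083 - (-3)·1.9545 - (3)·-1.2143) / (9) = 0.8683
  δ = (-1 - (-1)·0.3083 - (-2)·1.9545 - (3)·-1.3889) / (7) = 1.0549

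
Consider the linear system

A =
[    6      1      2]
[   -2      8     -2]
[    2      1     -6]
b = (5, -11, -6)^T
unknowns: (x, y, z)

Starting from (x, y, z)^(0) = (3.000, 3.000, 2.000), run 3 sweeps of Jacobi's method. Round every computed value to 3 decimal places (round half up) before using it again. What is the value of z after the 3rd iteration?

Iteration 1:
  x = (5 - (1)·3.000 - (2)·2.000) / (6) = -0.333
  y = (-11 - (-2)·3.000 - (-2)·2.000) / (8) = -0.125
  z = (-6 - (2)·3.000 - (1)·3.000) / (-6) = 2.500
Iteration 2:
  x = (5 - (1)·-0.125 - (2)·2.500) / (6) = 0.021
  y = (-11 - (-2)·-0.333 - (-2)·2.500) / (8) = -0.833
  z = (-6 - (2)·-0.333 - (1)·-0.125) / (-6) = 0.868
Iteration 3:
  x = (5 - (1)·-0.833 - (2)·0.868) / (6) = 0.683
  y = (-11 - (-2)·0.021 - (-2)·0.868) / (8) = -1.153
  z = (-6 - (2)·0.021 - (1)·-0.833) / (-6) = 0.868

0.868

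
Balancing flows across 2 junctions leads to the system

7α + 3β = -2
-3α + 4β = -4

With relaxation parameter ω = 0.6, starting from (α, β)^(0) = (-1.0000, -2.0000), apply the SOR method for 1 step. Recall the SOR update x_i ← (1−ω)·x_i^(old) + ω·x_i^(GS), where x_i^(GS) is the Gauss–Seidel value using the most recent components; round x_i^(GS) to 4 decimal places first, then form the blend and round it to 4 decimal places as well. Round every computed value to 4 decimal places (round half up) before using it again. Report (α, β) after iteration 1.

Iteration 1:
  α: GS value = (-2 - (3)·-2.0000) / (7) = 0.5714;  α ← (1−ω)·-1.0000 + ω·0.5714 = -0.0572
  β: GS value = (-4 - (-3)·-0.0572) / (4) = -1.0429;  β ← (1−ω)·-2.0000 + ω·-1.0429 = -1.4257

(-0.0572, -1.4257)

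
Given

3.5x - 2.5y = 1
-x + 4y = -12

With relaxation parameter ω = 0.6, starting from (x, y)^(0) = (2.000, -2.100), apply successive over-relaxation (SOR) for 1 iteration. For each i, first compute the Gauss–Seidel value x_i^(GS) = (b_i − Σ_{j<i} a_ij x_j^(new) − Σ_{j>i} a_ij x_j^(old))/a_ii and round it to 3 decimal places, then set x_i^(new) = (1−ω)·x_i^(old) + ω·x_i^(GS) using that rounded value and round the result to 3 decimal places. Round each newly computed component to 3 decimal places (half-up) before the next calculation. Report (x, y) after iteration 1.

Iteration 1:
  x: GS value = (1 - (-2.5)·-2.100) / (3.5) = -1.214;  x ← (1−ω)·2.000 + ω·-1.214 = 0.072
  y: GS value = (-12 - (-1)·0.072) / (4) = -2.982;  y ← (1−ω)·-2.100 + ω·-2.982 = -2.629

(0.072, -2.629)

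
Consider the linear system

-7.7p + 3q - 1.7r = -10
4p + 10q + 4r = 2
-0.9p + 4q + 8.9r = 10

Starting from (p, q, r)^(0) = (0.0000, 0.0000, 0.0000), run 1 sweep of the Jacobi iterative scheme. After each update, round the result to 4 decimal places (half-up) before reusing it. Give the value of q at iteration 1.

Iteration 1:
  p = (-10 - (3)·0.0000 - (-1.7)·0.0000) / (-7.7) = 1.2987
  q = (2 - (4)·0.0000 - (4)·0.0000) / (10) = 0.2000
  r = (10 - (-0.9)·0.0000 - (4)·0.0000) / (8.9) = 1.1236

0.2000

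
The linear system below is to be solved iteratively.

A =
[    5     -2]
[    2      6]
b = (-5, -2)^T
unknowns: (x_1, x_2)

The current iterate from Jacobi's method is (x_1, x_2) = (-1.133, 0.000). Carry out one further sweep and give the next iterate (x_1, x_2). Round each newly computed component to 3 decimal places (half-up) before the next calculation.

(-1.000, 0.044)

One sweep:
  x_1 = (-5 - (-2)·0.000) / (5) = -1.000
  x_2 = (-2 - (2)·-1.133) / (6) = 0.044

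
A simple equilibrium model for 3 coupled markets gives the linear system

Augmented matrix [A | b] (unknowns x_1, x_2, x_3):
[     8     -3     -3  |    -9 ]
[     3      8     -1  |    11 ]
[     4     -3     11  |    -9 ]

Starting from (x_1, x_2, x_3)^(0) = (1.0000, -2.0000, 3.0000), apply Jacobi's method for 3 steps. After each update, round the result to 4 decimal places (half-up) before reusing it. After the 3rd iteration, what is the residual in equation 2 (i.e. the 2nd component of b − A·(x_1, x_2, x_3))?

-1.6226

Iteration 1:
  x_1 = (-9 - (-3)·-2.0000 - (-3)·3.0000) / (8) = -0.7500
  x_2 = (11 - (3)·1.0000 - (-1)·3.0000) / (8) = 1.3750
  x_3 = (-9 - (4)·1.0000 - (-3)·-2.0000) / (11) = -1.7273
Iteration 2:
  x_1 = (-9 - (-3)·1.3750 - (-3)·-1.7273) / (8) = -1.2571
  x_2 = (11 - (3)·-0.7500 - (-1)·-1.7273) / (8) = 1.4403
  x_3 = (-9 - (4)·-0.7500 - (-3)·1.3750) / (11) = -0.1705
Iteration 3:
  x_1 = (-9 - (-3)·1.4403 - (-3)·-0.1705) / (8) = -0.6488
  x_2 = (11 - (3)·-1.2571 - (-1)·-0.1705) / (8) = 1.8251
  x_3 = (-9 - (4)·-1.2571 - (-3)·1.4403) / (11) = 0.0318
Residual b − A·x = (1.7611, -1.6226, -1.2793)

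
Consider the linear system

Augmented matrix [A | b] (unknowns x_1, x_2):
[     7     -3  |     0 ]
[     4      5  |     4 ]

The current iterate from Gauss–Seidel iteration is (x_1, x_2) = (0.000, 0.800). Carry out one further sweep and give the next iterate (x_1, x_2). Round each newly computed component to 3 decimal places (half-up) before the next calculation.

One sweep:
  x_1 = (0 - (-3)·0.800) / (7) = 0.343
  x_2 = (4 - (4)·0.343) / (5) = 0.526

(0.343, 0.526)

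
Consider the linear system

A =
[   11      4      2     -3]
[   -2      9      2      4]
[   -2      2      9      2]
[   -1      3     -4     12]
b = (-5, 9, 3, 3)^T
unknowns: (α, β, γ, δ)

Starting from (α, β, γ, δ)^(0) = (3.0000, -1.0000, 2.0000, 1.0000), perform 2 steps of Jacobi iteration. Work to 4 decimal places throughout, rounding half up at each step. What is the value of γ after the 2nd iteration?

Iteration 1:
  α = (-5 - (4)·-1.0000 - (2)·2.0000 - (-3)·1.0000) / (11) = -0.1818
  β = (9 - (-2)·3.0000 - (2)·2.0000 - (4)·1.0000) / (9) = 0.7778
  γ = (3 - (-2)·3.0000 - (2)·-1.0000 - (2)·1.0000) / (9) = 1.0000
  δ = (3 - (-1)·3.0000 - (3)·-1.0000 - (-4)·2.0000) / (12) = 1.4167
Iteration 2:
  α = (-5 - (4)·0.7778 - (2)·1.0000 - (-3)·1.4167) / (11) = -0.5328
  β = (9 - (-2)·-0.1818 - (2)·1.0000 - (4)·1.4167) / (9) = 0.1077
  γ = (3 - (-2)·-0.1818 - (2)·0.7778 - (2)·1.4167) / (9) = -0.1947
  δ = (3 - (-1)·-0.1818 - (3)·0.7778 - (-4)·1.0000) / (12) = 0.3737

-0.1947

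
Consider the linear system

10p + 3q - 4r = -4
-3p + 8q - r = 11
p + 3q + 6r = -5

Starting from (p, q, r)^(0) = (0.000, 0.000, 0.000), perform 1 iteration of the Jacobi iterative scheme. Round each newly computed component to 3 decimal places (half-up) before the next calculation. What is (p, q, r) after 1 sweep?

Iteration 1:
  p = (-4 - (3)·0.000 - (-4)·0.000) / (10) = -0.400
  q = (11 - (-3)·0.000 - (-1)·0.000) / (8) = 1.375
  r = (-5 - (1)·0.000 - (3)·0.000) / (6) = -0.833

(-0.400, 1.375, -0.833)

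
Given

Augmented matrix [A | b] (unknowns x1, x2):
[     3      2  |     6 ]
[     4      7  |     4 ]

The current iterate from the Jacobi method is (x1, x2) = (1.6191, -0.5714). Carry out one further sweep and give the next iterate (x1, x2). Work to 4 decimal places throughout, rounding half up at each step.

(2.3809, -0.3538)

One sweep:
  x1 = (6 - (2)·-0.5714) / (3) = 2.3809
  x2 = (4 - (4)·1.6191) / (7) = -0.3538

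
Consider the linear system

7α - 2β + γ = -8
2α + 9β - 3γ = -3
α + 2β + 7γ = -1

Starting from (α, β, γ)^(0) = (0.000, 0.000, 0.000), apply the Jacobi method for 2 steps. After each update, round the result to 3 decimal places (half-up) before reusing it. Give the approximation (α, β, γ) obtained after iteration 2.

(-1.218, -0.127, 0.116)

Iteration 1:
  α = (-8 - (-2)·0.000 - (1)·0.000) / (7) = -1.143
  β = (-3 - (2)·0.000 - (-3)·0.000) / (9) = -0.333
  γ = (-1 - (1)·0.000 - (2)·0.000) / (7) = -0.143
Iteration 2:
  α = (-8 - (-2)·-0.333 - (1)·-0.143) / (7) = -1.218
  β = (-3 - (2)·-1.143 - (-3)·-0.143) / (9) = -0.127
  γ = (-1 - (1)·-1.143 - (2)·-0.333) / (7) = 0.116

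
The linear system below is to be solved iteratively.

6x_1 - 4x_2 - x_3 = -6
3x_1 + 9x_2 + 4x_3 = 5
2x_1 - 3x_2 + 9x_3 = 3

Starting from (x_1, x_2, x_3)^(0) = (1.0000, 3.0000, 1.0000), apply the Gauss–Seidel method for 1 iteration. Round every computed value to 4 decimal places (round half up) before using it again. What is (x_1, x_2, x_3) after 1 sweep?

(1.1667, -0.2778, -0.0185)

Iteration 1:
  x_1 = (-6 - (-4)·3.0000 - (-1)·1.0000) / (6) = 1.1667
  x_2 = (5 - (3)·1.1667 - (4)·1.0000) / (9) = -0.2778
  x_3 = (3 - (2)·1.1667 - (-3)·-0.2778) / (9) = -0.0185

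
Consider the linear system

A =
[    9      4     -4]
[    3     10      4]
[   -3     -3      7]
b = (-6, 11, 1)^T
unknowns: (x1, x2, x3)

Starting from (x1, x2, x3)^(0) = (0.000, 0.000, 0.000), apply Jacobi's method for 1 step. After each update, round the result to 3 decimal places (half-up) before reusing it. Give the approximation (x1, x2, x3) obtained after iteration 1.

Iteration 1:
  x1 = (-6 - (4)·0.000 - (-4)·0.000) / (9) = -0.667
  x2 = (11 - (3)·0.000 - (4)·0.000) / (10) = 1.100
  x3 = (1 - (-3)·0.000 - (-3)·0.000) / (7) = 0.143

(-0.667, 1.100, 0.143)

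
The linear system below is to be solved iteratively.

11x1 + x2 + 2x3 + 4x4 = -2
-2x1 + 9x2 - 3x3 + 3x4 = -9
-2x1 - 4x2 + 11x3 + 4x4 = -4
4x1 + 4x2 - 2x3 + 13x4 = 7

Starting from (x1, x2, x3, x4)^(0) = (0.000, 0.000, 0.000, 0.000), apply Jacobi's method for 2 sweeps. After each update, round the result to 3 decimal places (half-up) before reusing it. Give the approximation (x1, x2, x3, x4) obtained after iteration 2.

(-0.220, -1.341, -0.956, 0.846)

Iteration 1:
  x1 = (-2 - (1)·0.000 - (2)·0.000 - (4)·0.000) / (11) = -0.182
  x2 = (-9 - (-2)·0.000 - (-3)·0.000 - (3)·0.000) / (9) = -1.000
  x3 = (-4 - (-2)·0.000 - (-4)·0.000 - (4)·0.000) / (11) = -0.364
  x4 = (7 - (4)·0.000 - (4)·0.000 - (-2)·0.000) / (13) = 0.538
Iteration 2:
  x1 = (-2 - (1)·-1.000 - (2)·-0.364 - (4)·0.538) / (11) = -0.220
  x2 = (-9 - (-2)·-0.182 - (-3)·-0.364 - (3)·0.538) / (9) = -1.341
  x3 = (-4 - (-2)·-0.182 - (-4)·-1.000 - (4)·0.538) / (11) = -0.956
  x4 = (7 - (4)·-0.182 - (4)·-1.000 - (-2)·-0.364) / (13) = 0.846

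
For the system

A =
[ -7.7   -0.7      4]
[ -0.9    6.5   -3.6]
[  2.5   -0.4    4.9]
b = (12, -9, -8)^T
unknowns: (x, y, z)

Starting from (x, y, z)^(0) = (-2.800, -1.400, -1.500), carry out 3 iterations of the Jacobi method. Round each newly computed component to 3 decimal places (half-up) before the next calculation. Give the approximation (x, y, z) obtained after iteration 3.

(-1.762, -1.988, -1.026)

Iteration 1:
  x = (12 - (-0.7)·-1.400 - (4)·-1.500) / (-7.7) = -2.210
  y = (-9 - (-0.9)·-2.800 - (-3.6)·-1.500) / (6.5) = -2.603
  z = (-8 - (2.5)·-2.800 - (-0.4)·-1.400) / (4.9) = -0.318
Iteration 2:
  x = (12 - (-0.7)·-2.603 - (4)·-0.318) / (-7.7) = -1.487
  y = (-9 - (-0.9)·-2.210 - (-3.6)·-0.318) / (6.5) = -1.867
  z = (-8 - (2.5)·-2.210 - (-0.4)·-2.603) / (4.9) = -0.718
Iteration 3:
  x = (12 - (-0.7)·-1.867 - (4)·-0.718) / (-7.7) = -1.762
  y = (-9 - (-0.9)·-1.487 - (-3.6)·-0.718) / (6.5) = -1.988
  z = (-8 - (2.5)·-1.487 - (-0.4)·-1.867) / (4.9) = -1.026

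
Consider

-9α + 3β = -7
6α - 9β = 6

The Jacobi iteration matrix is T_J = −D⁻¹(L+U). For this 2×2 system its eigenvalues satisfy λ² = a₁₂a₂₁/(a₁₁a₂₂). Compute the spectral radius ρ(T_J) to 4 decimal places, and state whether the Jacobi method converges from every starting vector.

0.4714

a₁₂a₂₁/(a₁₁a₂₂) = (3)·(6) / ((-9)·(-9)) = 0.222222
ρ = √|0.222222| = √0.222222 = 0.4714
ρ < 1, so Jacobi converges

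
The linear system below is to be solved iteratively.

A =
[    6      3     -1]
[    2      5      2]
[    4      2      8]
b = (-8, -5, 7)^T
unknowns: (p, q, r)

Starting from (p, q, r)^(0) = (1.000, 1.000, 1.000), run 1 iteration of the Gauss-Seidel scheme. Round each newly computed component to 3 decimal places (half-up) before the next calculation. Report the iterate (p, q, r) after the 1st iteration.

(-1.667, -0.733, 1.892)

Iteration 1:
  p = (-8 - (3)·1.000 - (-1)·1.000) / (6) = -1.667
  q = (-5 - (2)·-1.667 - (2)·1.000) / (5) = -0.733
  r = (7 - (4)·-1.667 - (2)·-0.733) / (8) = 1.892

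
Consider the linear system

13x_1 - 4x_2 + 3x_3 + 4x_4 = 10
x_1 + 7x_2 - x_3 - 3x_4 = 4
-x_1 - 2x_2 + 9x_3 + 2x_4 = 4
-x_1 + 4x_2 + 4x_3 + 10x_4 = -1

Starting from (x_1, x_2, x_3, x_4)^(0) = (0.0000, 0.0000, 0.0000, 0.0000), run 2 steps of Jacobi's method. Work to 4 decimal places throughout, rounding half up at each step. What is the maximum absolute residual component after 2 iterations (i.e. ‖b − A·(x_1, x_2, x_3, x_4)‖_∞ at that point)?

0.8578

Iteration 1:
  x_1 = (10 - (-4)·0.0000 - (3)·0.0000 - (4)·0.0000) / (13) = 0.7692
  x_2 = (4 - (1)·0.0000 - (-1)·0.0000 - (-3)·0.0000) / (7) = 0.5714
  x_3 = (4 - (-1)·0.0000 - (-2)·0.0000 - (2)·0.0000) / (9) = 0.4444
  x_4 = (-1 - (-1)·0.0000 - (4)·0.0000 - (4)·0.0000) / (10) = -0.1000
Iteration 2:
  x_1 = (10 - (-4)·0.5714 - (3)·0.4444 - (4)·-0.1000) / (13) = 0.8733
  x_2 = (4 - (1)·0.7692 - (-1)·0.4444 - (-3)·-0.1000) / (7) = 0.4822
  x_3 = (4 - (-1)·0.7692 - (-2)·0.5714 - (2)·-0.1000) / (9) = 0.6791
  x_4 = (-1 - (-1)·0.7692 - (4)·0.5714 - (4)·0.4444) / (10) = -0.4294
Residual b − A·x = (0.2562, -0.8578, 0.5846, -0.4779); ∞-norm = 0.8578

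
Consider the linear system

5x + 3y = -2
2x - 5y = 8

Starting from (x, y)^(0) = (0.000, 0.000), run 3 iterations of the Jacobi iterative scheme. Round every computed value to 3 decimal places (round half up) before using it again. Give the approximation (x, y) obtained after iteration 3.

Iteration 1:
  x = (-2 - (3)·0.000) / (5) = -0.400
  y = (8 - (2)·0.000) / (-5) = -1.600
Iteration 2:
  x = (-2 - (3)·-1.600) / (5) = 0.560
  y = (8 - (2)·-0.400) / (-5) = -1.760
Iteration 3:
  x = (-2 - (3)·-1.760) / (5) = 0.656
  y = (8 - (2)·0.560) / (-5) = -1.376

(0.656, -1.376)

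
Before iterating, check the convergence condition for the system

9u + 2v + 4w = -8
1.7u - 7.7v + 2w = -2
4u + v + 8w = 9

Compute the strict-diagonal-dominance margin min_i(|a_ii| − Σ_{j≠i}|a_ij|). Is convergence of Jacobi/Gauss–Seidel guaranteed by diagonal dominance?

row 1: |9| − (2+4) = 3
row 2: |-7.7| − (1.7+2) = 4
row 3: |8| − (4+1) = 3
minimum over rows = 3 → strictly diagonally dominant (convergence guaranteed)

3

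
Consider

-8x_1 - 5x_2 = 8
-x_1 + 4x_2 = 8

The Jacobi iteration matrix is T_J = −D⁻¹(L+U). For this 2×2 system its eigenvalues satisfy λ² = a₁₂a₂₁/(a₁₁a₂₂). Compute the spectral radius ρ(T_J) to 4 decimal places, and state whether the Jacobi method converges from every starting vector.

0.3953

a₁₂a₂₁/(a₁₁a₂₂) = (-5)·(-1) / ((-8)·(4)) = -0.156250
ρ = √|-0.156250| = √0.156250 = 0.3953
ρ < 1, so Jacobi converges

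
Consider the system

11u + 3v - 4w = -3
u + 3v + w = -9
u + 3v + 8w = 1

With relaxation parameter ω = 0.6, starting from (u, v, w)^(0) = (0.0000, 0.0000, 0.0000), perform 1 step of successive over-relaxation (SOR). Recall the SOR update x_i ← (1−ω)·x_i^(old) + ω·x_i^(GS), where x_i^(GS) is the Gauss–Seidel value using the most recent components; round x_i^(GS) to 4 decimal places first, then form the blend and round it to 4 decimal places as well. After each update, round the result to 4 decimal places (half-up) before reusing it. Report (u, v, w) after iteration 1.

Iteration 1:
  u: GS value = (-3 - (3)·0.0000 - (-4)·0.0000) / (11) = -0.2727;  u ← (1−ω)·0.0000 + ω·-0.2727 = -0.1636
  v: GS value = (-9 - (1)·-0.1636 - (1)·0.0000) / (3) = -2.9455;  v ← (1−ω)·0.0000 + ω·-2.9455 = -1.7673
  w: GS value = (1 - (1)·-0.1636 - (3)·-1.7673) / (8) = 0.8082;  w ← (1−ω)·0.0000 + ω·0.8082 = 0.4849

(-0.1636, -1.7673, 0.4849)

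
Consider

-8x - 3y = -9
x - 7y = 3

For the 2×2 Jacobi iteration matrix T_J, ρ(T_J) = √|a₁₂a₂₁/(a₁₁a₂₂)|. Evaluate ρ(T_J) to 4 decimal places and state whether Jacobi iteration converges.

a₁₂a₂₁/(a₁₁a₂₂) = (-3)·(1) / ((-8)·(-7)) = -0.053571
ρ = √|-0.053571| = √0.053571 = 0.2315
ρ < 1, so Jacobi converges

0.2315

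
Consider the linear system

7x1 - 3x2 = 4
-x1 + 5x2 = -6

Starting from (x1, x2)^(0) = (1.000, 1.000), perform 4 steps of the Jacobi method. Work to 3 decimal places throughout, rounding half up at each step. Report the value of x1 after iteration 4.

Iteration 1:
  x1 = (4 - (-3)·1.000) / (7) = 1.000
  x2 = (-6 - (-1)·1.000) / (5) = -1.000
Iteration 2:
  x1 = (4 - (-3)·-1.000) / (7) = 0.143
  x2 = (-6 - (-1)·1.000) / (5) = -1.000
Iteration 3:
  x1 = (4 - (-3)·-1.000) / (7) = 0.143
  x2 = (-6 - (-1)·0.143) / (5) = -1.171
Iteration 4:
  x1 = (4 - (-3)·-1.171) / (7) = 0.070
  x2 = (-6 - (-1)·0.143) / (5) = -1.171

0.070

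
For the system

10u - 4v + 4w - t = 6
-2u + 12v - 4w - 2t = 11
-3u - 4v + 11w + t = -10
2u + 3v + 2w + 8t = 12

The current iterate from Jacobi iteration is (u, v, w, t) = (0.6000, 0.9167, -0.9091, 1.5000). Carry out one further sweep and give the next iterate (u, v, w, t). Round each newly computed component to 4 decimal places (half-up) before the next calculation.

(1.4803, 0.9636, -0.5485, 1.2335)

One sweep:
  u = (6 - (-4)·0.9167 - (4)·-0.9091 - (-1)·1.5000) / (10) = 1.4803
  v = (11 - (-2)·0.6000 - (-4)·-0.9091 - (-2)·1.5000) / (12) = 0.9636
  w = (-10 - (-3)·0.6000 - (-4)·0.9167 - (1)·1.5000) / (11) = -0.5485
  t = (12 - (2)·0.6000 - (3)·0.9167 - (2)·-0.9091) / (8) = 1.2335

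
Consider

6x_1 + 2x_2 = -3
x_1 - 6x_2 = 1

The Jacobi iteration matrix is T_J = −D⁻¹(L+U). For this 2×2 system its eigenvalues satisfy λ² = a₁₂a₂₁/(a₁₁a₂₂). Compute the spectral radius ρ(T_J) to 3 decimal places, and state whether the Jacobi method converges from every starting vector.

a₁₂a₂₁/(a₁₁a₂₂) = (2)·(1) / ((6)·(-6)) = -0.055556
ρ = √|-0.055556| = √0.055556 = 0.236
ρ < 1, so Jacobi converges

0.236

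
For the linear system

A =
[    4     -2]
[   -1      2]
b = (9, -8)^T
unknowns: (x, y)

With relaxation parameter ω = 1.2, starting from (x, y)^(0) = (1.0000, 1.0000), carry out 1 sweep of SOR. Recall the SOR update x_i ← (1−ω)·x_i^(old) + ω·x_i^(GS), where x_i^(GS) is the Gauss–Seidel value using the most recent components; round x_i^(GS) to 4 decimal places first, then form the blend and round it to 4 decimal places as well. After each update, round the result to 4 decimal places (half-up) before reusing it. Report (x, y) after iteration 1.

Iteration 1:
  x: GS value = (9 - (-2)·1.0000) / (4) = 2.7500;  x ← (1−ω)·1.0000 + ω·2.7500 = 3.1000
  y: GS value = (-8 - (-1)·3.1000) / (2) = -2.4500;  y ← (1−ω)·1.0000 + ω·-2.4500 = -3.1400

(3.1000, -3.1400)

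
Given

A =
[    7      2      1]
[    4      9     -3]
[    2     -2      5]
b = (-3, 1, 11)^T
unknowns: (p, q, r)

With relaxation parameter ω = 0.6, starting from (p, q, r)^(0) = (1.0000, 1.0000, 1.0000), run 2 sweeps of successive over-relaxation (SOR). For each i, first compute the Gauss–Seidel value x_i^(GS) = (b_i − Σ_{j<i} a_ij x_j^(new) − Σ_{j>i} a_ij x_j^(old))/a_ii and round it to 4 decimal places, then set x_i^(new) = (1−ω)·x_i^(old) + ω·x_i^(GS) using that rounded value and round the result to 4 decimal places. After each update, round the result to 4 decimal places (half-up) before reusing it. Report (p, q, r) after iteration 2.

Iteration 1:
  p: GS value = (-3 - (2)·1.0000 - (1)·1.0000) / (7) = -0.8571;  p ← (1−ω)·1.0000 + ω·-0.8571 = -0.1143
  q: GS value = (1 - (4)·-0.1143 - (-3)·1.0000) / (9) = 0.4952;  q ← (1−ω)·1.0000 + ω·0.4952 = 0.6971
  r: GS value = (11 - (2)·-0.1143 - (-2)·0.6971) / (5) = 2.5246;  r ← (1−ω)·1.0000 + ω·2.5246 = 1.9148
Iteration 2:
  p: GS value = (-3 - (2)·0.6971 - (1)·1.9148) / (7) = -0.9013;  p ← (1−ω)·-0.1143 + ω·-0.9013 = -0.5865
  q: GS value = (1 - (4)·-0.5865 - (-3)·1.9148) / (9) = 1.0100;  q ← (1−ω)·0.6971 + ω·1.0100 = 0.8848
  r: GS value = (11 - (2)·-0.5865 - (-2)·0.8848) / (5) = 2.7885;  r ← (1−ω)·1.9148 + ω·2.7885 = 2.4390

(-0.5865, 0.8848, 2.4390)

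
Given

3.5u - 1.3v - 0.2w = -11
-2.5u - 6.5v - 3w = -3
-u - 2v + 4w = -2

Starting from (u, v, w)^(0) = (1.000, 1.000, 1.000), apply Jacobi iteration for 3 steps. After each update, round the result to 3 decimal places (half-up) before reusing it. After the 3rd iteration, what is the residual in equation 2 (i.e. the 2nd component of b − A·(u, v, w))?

Iteration 1:
  u = (-11 - (-1.3)·1.000 - (-0.2)·1.000) / (3.5) = -2.714
  v = (-3 - (-2.5)·1.000 - (-3)·1.000) / (-6.5) = -0.385
  w = (-2 - (-1)·1.000 - (-2)·1.000) / (4) = 0.250
Iteration 2:
  u = (-11 - (-1.3)·-0.385 - (-0.2)·0.250) / (3.5) = -3.272
  v = (-3 - (-2.5)·-2.714 - (-3)·0.250) / (-6.5) = 1.390
  w = (-2 - (-1)·-2.714 - (-2)·-0.385) / (4) = -1.371
Iteration 3:
  u = (-11 - (-1.3)·1.390 - (-0.2)·-1.371) / (3.5) = -2.705
  v = (-3 - (-2.5)·-3.272 - (-3)·-1.371) / (-6.5) = 2.353
  w = (-2 - (-1)·-3.272 - (-2)·1.390) / (4) = -0.623
Residual b − A·x = (1.402, 3.663, 2.493)

3.663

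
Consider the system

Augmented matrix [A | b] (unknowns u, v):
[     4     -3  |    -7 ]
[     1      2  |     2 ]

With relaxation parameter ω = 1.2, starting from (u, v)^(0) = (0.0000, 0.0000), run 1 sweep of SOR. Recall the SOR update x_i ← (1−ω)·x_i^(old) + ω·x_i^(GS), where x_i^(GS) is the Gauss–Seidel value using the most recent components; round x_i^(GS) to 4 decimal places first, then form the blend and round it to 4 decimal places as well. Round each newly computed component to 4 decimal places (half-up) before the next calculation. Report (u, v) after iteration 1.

(-2.1000, 2.4600)

Iteration 1:
  u: GS value = (-7 - (-3)·0.0000) / (4) = -1.7500;  u ← (1−ω)·0.0000 + ω·-1.7500 = -2.1000
  v: GS value = (2 - (1)·-2.1000) / (2) = 2.0500;  v ← (1−ω)·0.0000 + ω·2.0500 = 2.4600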